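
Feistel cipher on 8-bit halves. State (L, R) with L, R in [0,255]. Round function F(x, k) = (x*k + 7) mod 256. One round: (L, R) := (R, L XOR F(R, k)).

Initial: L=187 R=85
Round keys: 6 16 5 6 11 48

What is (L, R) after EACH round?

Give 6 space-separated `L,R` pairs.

Round 1 (k=6): L=85 R=190
Round 2 (k=16): L=190 R=178
Round 3 (k=5): L=178 R=63
Round 4 (k=6): L=63 R=51
Round 5 (k=11): L=51 R=7
Round 6 (k=48): L=7 R=100

Answer: 85,190 190,178 178,63 63,51 51,7 7,100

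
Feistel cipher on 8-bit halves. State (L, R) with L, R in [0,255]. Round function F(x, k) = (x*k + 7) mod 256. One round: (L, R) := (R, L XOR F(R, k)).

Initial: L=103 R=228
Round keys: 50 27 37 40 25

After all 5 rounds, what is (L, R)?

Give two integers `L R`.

Answer: 108 21

Derivation:
Round 1 (k=50): L=228 R=232
Round 2 (k=27): L=232 R=155
Round 3 (k=37): L=155 R=134
Round 4 (k=40): L=134 R=108
Round 5 (k=25): L=108 R=21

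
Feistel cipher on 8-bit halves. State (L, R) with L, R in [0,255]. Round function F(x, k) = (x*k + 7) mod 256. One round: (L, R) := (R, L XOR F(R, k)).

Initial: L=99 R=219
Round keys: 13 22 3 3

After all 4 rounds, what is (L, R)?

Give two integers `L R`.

Answer: 212 173

Derivation:
Round 1 (k=13): L=219 R=69
Round 2 (k=22): L=69 R=46
Round 3 (k=3): L=46 R=212
Round 4 (k=3): L=212 R=173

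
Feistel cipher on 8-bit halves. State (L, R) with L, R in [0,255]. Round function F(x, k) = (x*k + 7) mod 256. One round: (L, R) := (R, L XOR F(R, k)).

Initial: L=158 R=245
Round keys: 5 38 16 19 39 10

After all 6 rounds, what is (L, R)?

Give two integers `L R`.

Round 1 (k=5): L=245 R=78
Round 2 (k=38): L=78 R=110
Round 3 (k=16): L=110 R=169
Round 4 (k=19): L=169 R=252
Round 5 (k=39): L=252 R=194
Round 6 (k=10): L=194 R=103

Answer: 194 103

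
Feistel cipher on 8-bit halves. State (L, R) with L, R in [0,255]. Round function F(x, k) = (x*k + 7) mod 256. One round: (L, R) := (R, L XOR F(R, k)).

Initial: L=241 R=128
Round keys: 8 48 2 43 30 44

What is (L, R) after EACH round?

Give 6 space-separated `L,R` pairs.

Round 1 (k=8): L=128 R=246
Round 2 (k=48): L=246 R=167
Round 3 (k=2): L=167 R=163
Round 4 (k=43): L=163 R=207
Round 5 (k=30): L=207 R=234
Round 6 (k=44): L=234 R=240

Answer: 128,246 246,167 167,163 163,207 207,234 234,240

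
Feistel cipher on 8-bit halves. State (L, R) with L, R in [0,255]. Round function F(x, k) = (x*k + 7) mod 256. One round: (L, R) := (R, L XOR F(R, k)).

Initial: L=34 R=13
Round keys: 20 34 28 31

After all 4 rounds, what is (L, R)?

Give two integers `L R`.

Answer: 158 93

Derivation:
Round 1 (k=20): L=13 R=41
Round 2 (k=34): L=41 R=116
Round 3 (k=28): L=116 R=158
Round 4 (k=31): L=158 R=93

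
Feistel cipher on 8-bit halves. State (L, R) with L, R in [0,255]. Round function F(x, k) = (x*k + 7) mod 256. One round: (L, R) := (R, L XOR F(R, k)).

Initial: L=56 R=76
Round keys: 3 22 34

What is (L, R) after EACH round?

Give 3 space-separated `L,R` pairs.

Round 1 (k=3): L=76 R=211
Round 2 (k=22): L=211 R=101
Round 3 (k=34): L=101 R=162

Answer: 76,211 211,101 101,162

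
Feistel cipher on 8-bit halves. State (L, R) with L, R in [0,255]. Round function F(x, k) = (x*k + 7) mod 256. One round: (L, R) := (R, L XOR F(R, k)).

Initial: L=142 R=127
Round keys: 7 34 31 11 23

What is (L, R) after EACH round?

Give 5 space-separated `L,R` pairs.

Answer: 127,14 14,156 156,229 229,66 66,16

Derivation:
Round 1 (k=7): L=127 R=14
Round 2 (k=34): L=14 R=156
Round 3 (k=31): L=156 R=229
Round 4 (k=11): L=229 R=66
Round 5 (k=23): L=66 R=16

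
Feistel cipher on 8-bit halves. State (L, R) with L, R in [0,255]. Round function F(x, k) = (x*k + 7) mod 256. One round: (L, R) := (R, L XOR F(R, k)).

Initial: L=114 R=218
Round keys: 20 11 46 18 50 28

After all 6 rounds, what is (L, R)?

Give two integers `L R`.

Answer: 119 60

Derivation:
Round 1 (k=20): L=218 R=125
Round 2 (k=11): L=125 R=188
Round 3 (k=46): L=188 R=178
Round 4 (k=18): L=178 R=55
Round 5 (k=50): L=55 R=119
Round 6 (k=28): L=119 R=60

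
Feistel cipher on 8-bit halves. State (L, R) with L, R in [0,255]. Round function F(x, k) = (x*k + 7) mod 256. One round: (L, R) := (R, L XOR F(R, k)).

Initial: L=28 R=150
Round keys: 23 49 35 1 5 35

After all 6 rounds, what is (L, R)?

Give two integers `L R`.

Answer: 96 242

Derivation:
Round 1 (k=23): L=150 R=157
Round 2 (k=49): L=157 R=130
Round 3 (k=35): L=130 R=80
Round 4 (k=1): L=80 R=213
Round 5 (k=5): L=213 R=96
Round 6 (k=35): L=96 R=242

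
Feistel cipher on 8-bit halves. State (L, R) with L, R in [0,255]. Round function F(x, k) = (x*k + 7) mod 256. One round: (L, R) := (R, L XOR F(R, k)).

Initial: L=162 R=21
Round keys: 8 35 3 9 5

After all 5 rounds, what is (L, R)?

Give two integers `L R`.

Answer: 159 183

Derivation:
Round 1 (k=8): L=21 R=13
Round 2 (k=35): L=13 R=219
Round 3 (k=3): L=219 R=149
Round 4 (k=9): L=149 R=159
Round 5 (k=5): L=159 R=183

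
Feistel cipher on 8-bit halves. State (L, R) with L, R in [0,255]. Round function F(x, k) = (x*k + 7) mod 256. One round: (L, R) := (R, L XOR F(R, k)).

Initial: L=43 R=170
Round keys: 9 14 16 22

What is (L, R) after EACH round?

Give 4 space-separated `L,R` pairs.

Answer: 170,42 42,249 249,189 189,188

Derivation:
Round 1 (k=9): L=170 R=42
Round 2 (k=14): L=42 R=249
Round 3 (k=16): L=249 R=189
Round 4 (k=22): L=189 R=188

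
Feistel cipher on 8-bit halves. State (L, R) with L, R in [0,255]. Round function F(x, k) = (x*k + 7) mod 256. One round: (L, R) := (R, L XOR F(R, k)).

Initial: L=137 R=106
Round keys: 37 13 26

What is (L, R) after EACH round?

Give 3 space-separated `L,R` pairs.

Round 1 (k=37): L=106 R=208
Round 2 (k=13): L=208 R=253
Round 3 (k=26): L=253 R=105

Answer: 106,208 208,253 253,105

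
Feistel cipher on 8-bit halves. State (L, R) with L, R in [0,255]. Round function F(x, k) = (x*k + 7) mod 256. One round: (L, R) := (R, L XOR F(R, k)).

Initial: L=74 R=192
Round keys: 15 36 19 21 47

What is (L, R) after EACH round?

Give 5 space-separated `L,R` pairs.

Answer: 192,13 13,27 27,5 5,107 107,169

Derivation:
Round 1 (k=15): L=192 R=13
Round 2 (k=36): L=13 R=27
Round 3 (k=19): L=27 R=5
Round 4 (k=21): L=5 R=107
Round 5 (k=47): L=107 R=169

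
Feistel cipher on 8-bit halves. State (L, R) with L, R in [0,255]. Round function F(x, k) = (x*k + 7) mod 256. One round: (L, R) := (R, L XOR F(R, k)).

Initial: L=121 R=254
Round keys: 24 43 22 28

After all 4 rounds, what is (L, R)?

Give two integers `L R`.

Answer: 223 212

Derivation:
Round 1 (k=24): L=254 R=174
Round 2 (k=43): L=174 R=191
Round 3 (k=22): L=191 R=223
Round 4 (k=28): L=223 R=212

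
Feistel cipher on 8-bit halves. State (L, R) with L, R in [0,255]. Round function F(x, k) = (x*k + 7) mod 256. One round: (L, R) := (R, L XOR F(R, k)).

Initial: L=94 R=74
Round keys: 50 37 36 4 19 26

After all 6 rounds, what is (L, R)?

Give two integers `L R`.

Round 1 (k=50): L=74 R=37
Round 2 (k=37): L=37 R=42
Round 3 (k=36): L=42 R=202
Round 4 (k=4): L=202 R=5
Round 5 (k=19): L=5 R=172
Round 6 (k=26): L=172 R=122

Answer: 172 122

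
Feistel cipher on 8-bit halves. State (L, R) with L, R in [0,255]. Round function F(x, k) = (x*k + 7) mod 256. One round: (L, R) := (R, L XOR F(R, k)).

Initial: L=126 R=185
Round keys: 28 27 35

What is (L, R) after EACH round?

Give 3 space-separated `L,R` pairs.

Round 1 (k=28): L=185 R=61
Round 2 (k=27): L=61 R=207
Round 3 (k=35): L=207 R=105

Answer: 185,61 61,207 207,105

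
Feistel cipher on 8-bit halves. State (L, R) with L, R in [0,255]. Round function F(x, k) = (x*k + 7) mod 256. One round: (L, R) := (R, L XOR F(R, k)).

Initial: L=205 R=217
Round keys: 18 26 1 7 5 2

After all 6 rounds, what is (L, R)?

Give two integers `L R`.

Answer: 158 99

Derivation:
Round 1 (k=18): L=217 R=132
Round 2 (k=26): L=132 R=182
Round 3 (k=1): L=182 R=57
Round 4 (k=7): L=57 R=32
Round 5 (k=5): L=32 R=158
Round 6 (k=2): L=158 R=99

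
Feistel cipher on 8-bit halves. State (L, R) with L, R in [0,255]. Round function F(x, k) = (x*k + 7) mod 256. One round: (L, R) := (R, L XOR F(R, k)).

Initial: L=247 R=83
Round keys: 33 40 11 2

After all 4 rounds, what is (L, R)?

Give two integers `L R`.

Round 1 (k=33): L=83 R=77
Round 2 (k=40): L=77 R=92
Round 3 (k=11): L=92 R=182
Round 4 (k=2): L=182 R=47

Answer: 182 47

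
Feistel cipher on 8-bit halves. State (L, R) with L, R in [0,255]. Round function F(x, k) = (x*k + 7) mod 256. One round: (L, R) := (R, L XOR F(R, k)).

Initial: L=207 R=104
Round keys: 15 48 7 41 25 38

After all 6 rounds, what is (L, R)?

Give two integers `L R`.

Answer: 175 169

Derivation:
Round 1 (k=15): L=104 R=208
Round 2 (k=48): L=208 R=111
Round 3 (k=7): L=111 R=192
Round 4 (k=41): L=192 R=168
Round 5 (k=25): L=168 R=175
Round 6 (k=38): L=175 R=169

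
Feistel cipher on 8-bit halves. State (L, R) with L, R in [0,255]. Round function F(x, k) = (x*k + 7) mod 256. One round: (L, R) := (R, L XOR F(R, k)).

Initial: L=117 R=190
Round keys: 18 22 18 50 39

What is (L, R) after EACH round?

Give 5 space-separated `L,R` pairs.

Answer: 190,22 22,85 85,23 23,208 208,160

Derivation:
Round 1 (k=18): L=190 R=22
Round 2 (k=22): L=22 R=85
Round 3 (k=18): L=85 R=23
Round 4 (k=50): L=23 R=208
Round 5 (k=39): L=208 R=160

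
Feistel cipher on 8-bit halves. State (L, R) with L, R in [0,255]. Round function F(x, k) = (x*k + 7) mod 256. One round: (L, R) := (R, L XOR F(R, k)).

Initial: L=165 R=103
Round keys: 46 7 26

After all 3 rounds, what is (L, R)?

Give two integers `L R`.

Round 1 (k=46): L=103 R=44
Round 2 (k=7): L=44 R=92
Round 3 (k=26): L=92 R=115

Answer: 92 115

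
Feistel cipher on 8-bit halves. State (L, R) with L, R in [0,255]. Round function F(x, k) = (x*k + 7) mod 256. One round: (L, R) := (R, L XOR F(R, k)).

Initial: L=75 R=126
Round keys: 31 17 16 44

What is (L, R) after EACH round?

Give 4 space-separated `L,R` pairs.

Round 1 (k=31): L=126 R=2
Round 2 (k=17): L=2 R=87
Round 3 (k=16): L=87 R=117
Round 4 (k=44): L=117 R=116

Answer: 126,2 2,87 87,117 117,116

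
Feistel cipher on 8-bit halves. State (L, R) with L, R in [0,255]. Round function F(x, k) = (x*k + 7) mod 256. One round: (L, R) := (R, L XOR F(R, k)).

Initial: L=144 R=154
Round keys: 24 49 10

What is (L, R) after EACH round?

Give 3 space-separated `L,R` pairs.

Answer: 154,231 231,164 164,136

Derivation:
Round 1 (k=24): L=154 R=231
Round 2 (k=49): L=231 R=164
Round 3 (k=10): L=164 R=136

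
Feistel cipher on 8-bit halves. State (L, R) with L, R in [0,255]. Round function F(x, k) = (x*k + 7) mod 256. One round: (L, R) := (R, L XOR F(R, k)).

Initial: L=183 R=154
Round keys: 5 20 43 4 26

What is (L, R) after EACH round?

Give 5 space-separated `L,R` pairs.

Round 1 (k=5): L=154 R=190
Round 2 (k=20): L=190 R=69
Round 3 (k=43): L=69 R=32
Round 4 (k=4): L=32 R=194
Round 5 (k=26): L=194 R=155

Answer: 154,190 190,69 69,32 32,194 194,155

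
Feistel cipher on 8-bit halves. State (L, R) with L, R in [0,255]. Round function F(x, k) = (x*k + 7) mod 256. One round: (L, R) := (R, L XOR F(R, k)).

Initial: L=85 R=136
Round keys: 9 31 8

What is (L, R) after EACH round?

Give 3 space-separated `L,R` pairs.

Answer: 136,154 154,37 37,181

Derivation:
Round 1 (k=9): L=136 R=154
Round 2 (k=31): L=154 R=37
Round 3 (k=8): L=37 R=181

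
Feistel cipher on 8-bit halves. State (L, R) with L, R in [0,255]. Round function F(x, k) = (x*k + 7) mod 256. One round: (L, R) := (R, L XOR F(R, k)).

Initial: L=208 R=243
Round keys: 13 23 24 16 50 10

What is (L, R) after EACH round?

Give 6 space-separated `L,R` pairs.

Answer: 243,142 142,58 58,249 249,173 173,40 40,58

Derivation:
Round 1 (k=13): L=243 R=142
Round 2 (k=23): L=142 R=58
Round 3 (k=24): L=58 R=249
Round 4 (k=16): L=249 R=173
Round 5 (k=50): L=173 R=40
Round 6 (k=10): L=40 R=58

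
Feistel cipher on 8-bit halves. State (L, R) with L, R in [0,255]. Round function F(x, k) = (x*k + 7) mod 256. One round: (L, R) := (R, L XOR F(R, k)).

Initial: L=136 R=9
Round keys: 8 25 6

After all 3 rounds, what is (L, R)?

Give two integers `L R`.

Answer: 127 198

Derivation:
Round 1 (k=8): L=9 R=199
Round 2 (k=25): L=199 R=127
Round 3 (k=6): L=127 R=198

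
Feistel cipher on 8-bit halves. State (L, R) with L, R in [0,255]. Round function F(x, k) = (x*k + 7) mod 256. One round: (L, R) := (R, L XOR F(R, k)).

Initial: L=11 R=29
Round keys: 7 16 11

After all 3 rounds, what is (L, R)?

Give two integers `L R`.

Round 1 (k=7): L=29 R=217
Round 2 (k=16): L=217 R=138
Round 3 (k=11): L=138 R=44

Answer: 138 44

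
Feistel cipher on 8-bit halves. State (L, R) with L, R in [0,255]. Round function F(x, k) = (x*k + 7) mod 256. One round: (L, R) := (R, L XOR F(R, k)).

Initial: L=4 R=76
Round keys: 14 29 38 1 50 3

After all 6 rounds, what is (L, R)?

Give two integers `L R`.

Round 1 (k=14): L=76 R=43
Round 2 (k=29): L=43 R=170
Round 3 (k=38): L=170 R=104
Round 4 (k=1): L=104 R=197
Round 5 (k=50): L=197 R=233
Round 6 (k=3): L=233 R=7

Answer: 233 7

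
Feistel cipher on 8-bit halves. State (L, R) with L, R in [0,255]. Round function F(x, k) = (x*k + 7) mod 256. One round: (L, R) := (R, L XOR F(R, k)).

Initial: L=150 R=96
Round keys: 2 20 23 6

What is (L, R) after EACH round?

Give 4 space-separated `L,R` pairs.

Answer: 96,81 81,59 59,5 5,30

Derivation:
Round 1 (k=2): L=96 R=81
Round 2 (k=20): L=81 R=59
Round 3 (k=23): L=59 R=5
Round 4 (k=6): L=5 R=30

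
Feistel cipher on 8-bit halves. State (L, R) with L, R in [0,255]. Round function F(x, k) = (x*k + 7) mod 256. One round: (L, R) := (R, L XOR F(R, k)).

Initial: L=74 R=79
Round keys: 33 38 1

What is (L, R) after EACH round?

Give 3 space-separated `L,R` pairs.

Round 1 (k=33): L=79 R=124
Round 2 (k=38): L=124 R=32
Round 3 (k=1): L=32 R=91

Answer: 79,124 124,32 32,91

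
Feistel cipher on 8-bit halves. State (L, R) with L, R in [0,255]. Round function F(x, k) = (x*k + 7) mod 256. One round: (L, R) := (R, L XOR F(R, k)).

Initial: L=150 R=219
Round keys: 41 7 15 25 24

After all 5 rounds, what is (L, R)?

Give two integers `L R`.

Round 1 (k=41): L=219 R=140
Round 2 (k=7): L=140 R=0
Round 3 (k=15): L=0 R=139
Round 4 (k=25): L=139 R=154
Round 5 (k=24): L=154 R=252

Answer: 154 252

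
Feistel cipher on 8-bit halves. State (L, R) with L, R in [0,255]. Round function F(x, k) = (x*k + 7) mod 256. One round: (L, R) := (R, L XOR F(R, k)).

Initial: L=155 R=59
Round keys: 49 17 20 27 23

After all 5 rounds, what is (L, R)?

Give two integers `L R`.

Round 1 (k=49): L=59 R=201
Round 2 (k=17): L=201 R=91
Round 3 (k=20): L=91 R=234
Round 4 (k=27): L=234 R=238
Round 5 (k=23): L=238 R=131

Answer: 238 131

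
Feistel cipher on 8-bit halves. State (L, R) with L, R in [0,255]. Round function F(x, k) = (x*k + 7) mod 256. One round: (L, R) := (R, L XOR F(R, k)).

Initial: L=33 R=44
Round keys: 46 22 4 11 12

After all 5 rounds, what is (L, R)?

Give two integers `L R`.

Answer: 225 62

Derivation:
Round 1 (k=46): L=44 R=206
Round 2 (k=22): L=206 R=151
Round 3 (k=4): L=151 R=173
Round 4 (k=11): L=173 R=225
Round 5 (k=12): L=225 R=62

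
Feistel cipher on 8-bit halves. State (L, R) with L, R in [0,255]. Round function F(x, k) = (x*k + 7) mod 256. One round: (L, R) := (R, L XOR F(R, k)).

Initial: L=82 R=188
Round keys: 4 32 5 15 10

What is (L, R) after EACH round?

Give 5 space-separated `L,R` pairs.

Answer: 188,165 165,27 27,43 43,151 151,198

Derivation:
Round 1 (k=4): L=188 R=165
Round 2 (k=32): L=165 R=27
Round 3 (k=5): L=27 R=43
Round 4 (k=15): L=43 R=151
Round 5 (k=10): L=151 R=198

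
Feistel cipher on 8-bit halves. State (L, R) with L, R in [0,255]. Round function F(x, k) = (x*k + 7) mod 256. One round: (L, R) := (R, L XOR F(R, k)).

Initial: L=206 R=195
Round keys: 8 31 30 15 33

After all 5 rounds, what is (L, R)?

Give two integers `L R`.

Round 1 (k=8): L=195 R=209
Round 2 (k=31): L=209 R=149
Round 3 (k=30): L=149 R=172
Round 4 (k=15): L=172 R=142
Round 5 (k=33): L=142 R=249

Answer: 142 249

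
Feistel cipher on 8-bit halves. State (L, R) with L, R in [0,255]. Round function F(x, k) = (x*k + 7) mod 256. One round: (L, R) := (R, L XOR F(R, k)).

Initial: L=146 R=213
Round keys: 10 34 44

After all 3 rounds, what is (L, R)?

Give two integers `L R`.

Round 1 (k=10): L=213 R=203
Round 2 (k=34): L=203 R=40
Round 3 (k=44): L=40 R=44

Answer: 40 44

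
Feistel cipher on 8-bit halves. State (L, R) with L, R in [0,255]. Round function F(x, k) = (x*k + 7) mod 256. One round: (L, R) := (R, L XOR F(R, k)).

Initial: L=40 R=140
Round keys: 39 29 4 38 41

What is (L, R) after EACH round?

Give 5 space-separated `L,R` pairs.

Answer: 140,115 115,130 130,124 124,237 237,128

Derivation:
Round 1 (k=39): L=140 R=115
Round 2 (k=29): L=115 R=130
Round 3 (k=4): L=130 R=124
Round 4 (k=38): L=124 R=237
Round 5 (k=41): L=237 R=128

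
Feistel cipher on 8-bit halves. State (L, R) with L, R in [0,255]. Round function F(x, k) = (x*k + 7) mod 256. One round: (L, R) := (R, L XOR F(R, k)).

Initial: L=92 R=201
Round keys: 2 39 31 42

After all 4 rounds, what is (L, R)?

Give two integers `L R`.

Round 1 (k=2): L=201 R=197
Round 2 (k=39): L=197 R=195
Round 3 (k=31): L=195 R=97
Round 4 (k=42): L=97 R=50

Answer: 97 50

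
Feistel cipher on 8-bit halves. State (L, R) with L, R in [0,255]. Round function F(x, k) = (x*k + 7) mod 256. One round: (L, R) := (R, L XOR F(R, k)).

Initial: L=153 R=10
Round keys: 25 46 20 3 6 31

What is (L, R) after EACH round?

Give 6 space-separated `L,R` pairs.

Round 1 (k=25): L=10 R=152
Round 2 (k=46): L=152 R=93
Round 3 (k=20): L=93 R=211
Round 4 (k=3): L=211 R=221
Round 5 (k=6): L=221 R=230
Round 6 (k=31): L=230 R=60

Answer: 10,152 152,93 93,211 211,221 221,230 230,60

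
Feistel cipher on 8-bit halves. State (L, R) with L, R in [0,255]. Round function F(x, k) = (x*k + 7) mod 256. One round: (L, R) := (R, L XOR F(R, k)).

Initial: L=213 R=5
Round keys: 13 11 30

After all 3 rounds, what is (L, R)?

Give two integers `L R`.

Round 1 (k=13): L=5 R=157
Round 2 (k=11): L=157 R=195
Round 3 (k=30): L=195 R=124

Answer: 195 124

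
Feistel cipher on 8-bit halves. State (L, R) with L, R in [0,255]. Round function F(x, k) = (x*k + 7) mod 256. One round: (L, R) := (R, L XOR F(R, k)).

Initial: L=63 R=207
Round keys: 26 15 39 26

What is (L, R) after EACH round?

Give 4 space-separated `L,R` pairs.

Round 1 (k=26): L=207 R=50
Round 2 (k=15): L=50 R=58
Round 3 (k=39): L=58 R=239
Round 4 (k=26): L=239 R=119

Answer: 207,50 50,58 58,239 239,119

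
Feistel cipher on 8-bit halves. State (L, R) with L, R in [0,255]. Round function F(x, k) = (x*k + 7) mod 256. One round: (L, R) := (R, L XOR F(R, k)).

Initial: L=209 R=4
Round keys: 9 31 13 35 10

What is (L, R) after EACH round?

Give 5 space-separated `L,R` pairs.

Round 1 (k=9): L=4 R=250
Round 2 (k=31): L=250 R=73
Round 3 (k=13): L=73 R=70
Round 4 (k=35): L=70 R=208
Round 5 (k=10): L=208 R=97

Answer: 4,250 250,73 73,70 70,208 208,97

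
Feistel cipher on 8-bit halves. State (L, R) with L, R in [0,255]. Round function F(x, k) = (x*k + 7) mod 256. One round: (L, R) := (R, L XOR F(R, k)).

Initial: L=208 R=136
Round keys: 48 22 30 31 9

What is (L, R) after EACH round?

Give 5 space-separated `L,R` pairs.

Round 1 (k=48): L=136 R=87
Round 2 (k=22): L=87 R=9
Round 3 (k=30): L=9 R=66
Round 4 (k=31): L=66 R=12
Round 5 (k=9): L=12 R=49

Answer: 136,87 87,9 9,66 66,12 12,49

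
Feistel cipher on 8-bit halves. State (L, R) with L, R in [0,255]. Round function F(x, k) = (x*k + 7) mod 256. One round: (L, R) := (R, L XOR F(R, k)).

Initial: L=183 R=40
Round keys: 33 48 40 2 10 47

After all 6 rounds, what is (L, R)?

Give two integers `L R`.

Answer: 140 129

Derivation:
Round 1 (k=33): L=40 R=152
Round 2 (k=48): L=152 R=175
Round 3 (k=40): L=175 R=199
Round 4 (k=2): L=199 R=58
Round 5 (k=10): L=58 R=140
Round 6 (k=47): L=140 R=129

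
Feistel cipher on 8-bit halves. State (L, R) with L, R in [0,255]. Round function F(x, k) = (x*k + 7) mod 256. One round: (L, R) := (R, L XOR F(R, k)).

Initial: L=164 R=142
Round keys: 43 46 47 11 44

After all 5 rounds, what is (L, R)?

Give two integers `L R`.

Answer: 129 194

Derivation:
Round 1 (k=43): L=142 R=69
Round 2 (k=46): L=69 R=227
Round 3 (k=47): L=227 R=241
Round 4 (k=11): L=241 R=129
Round 5 (k=44): L=129 R=194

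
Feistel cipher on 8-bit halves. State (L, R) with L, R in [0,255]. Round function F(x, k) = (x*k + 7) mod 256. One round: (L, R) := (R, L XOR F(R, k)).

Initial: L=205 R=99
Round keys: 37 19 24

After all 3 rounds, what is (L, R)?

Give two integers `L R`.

Round 1 (k=37): L=99 R=155
Round 2 (k=19): L=155 R=235
Round 3 (k=24): L=235 R=148

Answer: 235 148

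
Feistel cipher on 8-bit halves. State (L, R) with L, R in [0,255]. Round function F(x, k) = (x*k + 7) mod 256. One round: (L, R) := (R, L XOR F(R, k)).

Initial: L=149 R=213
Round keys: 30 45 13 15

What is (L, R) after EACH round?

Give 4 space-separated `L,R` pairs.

Round 1 (k=30): L=213 R=104
Round 2 (k=45): L=104 R=154
Round 3 (k=13): L=154 R=177
Round 4 (k=15): L=177 R=252

Answer: 213,104 104,154 154,177 177,252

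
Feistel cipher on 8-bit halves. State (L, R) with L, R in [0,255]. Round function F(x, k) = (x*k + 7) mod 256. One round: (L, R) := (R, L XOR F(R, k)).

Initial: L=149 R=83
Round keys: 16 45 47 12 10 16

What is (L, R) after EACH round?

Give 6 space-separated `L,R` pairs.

Round 1 (k=16): L=83 R=162
Round 2 (k=45): L=162 R=210
Round 3 (k=47): L=210 R=55
Round 4 (k=12): L=55 R=73
Round 5 (k=10): L=73 R=214
Round 6 (k=16): L=214 R=46

Answer: 83,162 162,210 210,55 55,73 73,214 214,46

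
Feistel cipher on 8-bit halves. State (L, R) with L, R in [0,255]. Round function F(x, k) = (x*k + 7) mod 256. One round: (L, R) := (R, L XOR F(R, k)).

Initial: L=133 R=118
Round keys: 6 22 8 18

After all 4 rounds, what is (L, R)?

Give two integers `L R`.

Round 1 (k=6): L=118 R=78
Round 2 (k=22): L=78 R=205
Round 3 (k=8): L=205 R=33
Round 4 (k=18): L=33 R=148

Answer: 33 148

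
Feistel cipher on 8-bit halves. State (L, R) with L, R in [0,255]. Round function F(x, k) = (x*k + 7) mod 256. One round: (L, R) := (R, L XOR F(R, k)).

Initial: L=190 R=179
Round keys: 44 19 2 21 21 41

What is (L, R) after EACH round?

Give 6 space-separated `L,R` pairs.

Round 1 (k=44): L=179 R=117
Round 2 (k=19): L=117 R=5
Round 3 (k=2): L=5 R=100
Round 4 (k=21): L=100 R=62
Round 5 (k=21): L=62 R=121
Round 6 (k=41): L=121 R=86

Answer: 179,117 117,5 5,100 100,62 62,121 121,86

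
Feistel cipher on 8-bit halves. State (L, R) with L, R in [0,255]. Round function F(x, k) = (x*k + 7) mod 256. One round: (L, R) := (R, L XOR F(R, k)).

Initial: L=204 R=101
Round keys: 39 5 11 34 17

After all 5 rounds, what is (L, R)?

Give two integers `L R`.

Answer: 137 225

Derivation:
Round 1 (k=39): L=101 R=166
Round 2 (k=5): L=166 R=32
Round 3 (k=11): L=32 R=193
Round 4 (k=34): L=193 R=137
Round 5 (k=17): L=137 R=225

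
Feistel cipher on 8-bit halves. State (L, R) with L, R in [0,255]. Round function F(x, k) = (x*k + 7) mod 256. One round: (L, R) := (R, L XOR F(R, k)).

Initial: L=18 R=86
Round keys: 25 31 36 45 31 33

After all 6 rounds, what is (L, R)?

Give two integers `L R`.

Answer: 238 76

Derivation:
Round 1 (k=25): L=86 R=127
Round 2 (k=31): L=127 R=62
Round 3 (k=36): L=62 R=192
Round 4 (k=45): L=192 R=249
Round 5 (k=31): L=249 R=238
Round 6 (k=33): L=238 R=76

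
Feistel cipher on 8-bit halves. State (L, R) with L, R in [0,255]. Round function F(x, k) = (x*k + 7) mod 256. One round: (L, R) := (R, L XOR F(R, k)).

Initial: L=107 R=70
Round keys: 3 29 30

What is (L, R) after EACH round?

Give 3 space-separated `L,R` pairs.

Answer: 70,178 178,119 119,75

Derivation:
Round 1 (k=3): L=70 R=178
Round 2 (k=29): L=178 R=119
Round 3 (k=30): L=119 R=75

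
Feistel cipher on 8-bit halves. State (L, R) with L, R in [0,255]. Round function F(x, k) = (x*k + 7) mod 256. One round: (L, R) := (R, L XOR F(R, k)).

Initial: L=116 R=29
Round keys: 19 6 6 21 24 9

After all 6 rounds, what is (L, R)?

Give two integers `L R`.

Answer: 22 79

Derivation:
Round 1 (k=19): L=29 R=90
Round 2 (k=6): L=90 R=62
Round 3 (k=6): L=62 R=33
Round 4 (k=21): L=33 R=130
Round 5 (k=24): L=130 R=22
Round 6 (k=9): L=22 R=79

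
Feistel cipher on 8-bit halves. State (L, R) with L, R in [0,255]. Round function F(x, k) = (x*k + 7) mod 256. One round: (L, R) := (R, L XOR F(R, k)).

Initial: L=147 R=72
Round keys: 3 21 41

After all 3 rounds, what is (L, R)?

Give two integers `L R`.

Answer: 11 134

Derivation:
Round 1 (k=3): L=72 R=76
Round 2 (k=21): L=76 R=11
Round 3 (k=41): L=11 R=134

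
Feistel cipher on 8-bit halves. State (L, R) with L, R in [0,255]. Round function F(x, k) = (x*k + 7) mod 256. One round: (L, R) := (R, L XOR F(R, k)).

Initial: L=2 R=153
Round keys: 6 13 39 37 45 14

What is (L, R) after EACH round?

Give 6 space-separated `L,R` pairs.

Round 1 (k=6): L=153 R=159
Round 2 (k=13): L=159 R=131
Round 3 (k=39): L=131 R=99
Round 4 (k=37): L=99 R=213
Round 5 (k=45): L=213 R=27
Round 6 (k=14): L=27 R=84

Answer: 153,159 159,131 131,99 99,213 213,27 27,84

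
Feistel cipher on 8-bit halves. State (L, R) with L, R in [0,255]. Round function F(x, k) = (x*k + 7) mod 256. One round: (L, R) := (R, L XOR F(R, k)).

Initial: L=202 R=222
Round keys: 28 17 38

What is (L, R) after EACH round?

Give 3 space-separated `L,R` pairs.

Round 1 (k=28): L=222 R=133
Round 2 (k=17): L=133 R=2
Round 3 (k=38): L=2 R=214

Answer: 222,133 133,2 2,214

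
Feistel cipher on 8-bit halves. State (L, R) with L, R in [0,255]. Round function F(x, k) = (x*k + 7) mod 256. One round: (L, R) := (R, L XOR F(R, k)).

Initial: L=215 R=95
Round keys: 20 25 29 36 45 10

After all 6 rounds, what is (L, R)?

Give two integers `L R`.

Answer: 93 94

Derivation:
Round 1 (k=20): L=95 R=164
Round 2 (k=25): L=164 R=84
Round 3 (k=29): L=84 R=47
Round 4 (k=36): L=47 R=247
Round 5 (k=45): L=247 R=93
Round 6 (k=10): L=93 R=94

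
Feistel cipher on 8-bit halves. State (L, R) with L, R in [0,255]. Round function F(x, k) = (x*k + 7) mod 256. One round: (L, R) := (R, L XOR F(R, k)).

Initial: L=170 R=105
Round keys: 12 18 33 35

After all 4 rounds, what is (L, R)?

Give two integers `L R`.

Round 1 (k=12): L=105 R=89
Round 2 (k=18): L=89 R=32
Round 3 (k=33): L=32 R=126
Round 4 (k=35): L=126 R=97

Answer: 126 97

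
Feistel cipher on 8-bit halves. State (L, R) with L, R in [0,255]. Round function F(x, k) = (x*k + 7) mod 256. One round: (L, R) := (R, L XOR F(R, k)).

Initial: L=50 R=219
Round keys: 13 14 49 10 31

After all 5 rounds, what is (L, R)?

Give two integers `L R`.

Answer: 249 177

Derivation:
Round 1 (k=13): L=219 R=20
Round 2 (k=14): L=20 R=196
Round 3 (k=49): L=196 R=159
Round 4 (k=10): L=159 R=249
Round 5 (k=31): L=249 R=177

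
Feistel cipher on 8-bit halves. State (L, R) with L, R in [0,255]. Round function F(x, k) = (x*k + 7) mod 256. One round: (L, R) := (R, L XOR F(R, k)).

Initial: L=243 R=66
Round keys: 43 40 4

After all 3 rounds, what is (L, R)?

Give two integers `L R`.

Answer: 117 53

Derivation:
Round 1 (k=43): L=66 R=238
Round 2 (k=40): L=238 R=117
Round 3 (k=4): L=117 R=53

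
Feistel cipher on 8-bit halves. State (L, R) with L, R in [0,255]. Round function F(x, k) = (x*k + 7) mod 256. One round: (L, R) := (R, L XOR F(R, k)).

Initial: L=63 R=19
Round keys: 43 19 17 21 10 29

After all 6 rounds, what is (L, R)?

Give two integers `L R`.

Answer: 20 56

Derivation:
Round 1 (k=43): L=19 R=7
Round 2 (k=19): L=7 R=159
Round 3 (k=17): L=159 R=145
Round 4 (k=21): L=145 R=115
Round 5 (k=10): L=115 R=20
Round 6 (k=29): L=20 R=56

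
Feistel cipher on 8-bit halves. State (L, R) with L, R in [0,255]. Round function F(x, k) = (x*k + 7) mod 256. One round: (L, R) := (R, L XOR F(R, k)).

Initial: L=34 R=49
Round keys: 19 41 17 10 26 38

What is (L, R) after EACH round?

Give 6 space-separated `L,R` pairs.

Answer: 49,136 136,254 254,109 109,183 183,240 240,16

Derivation:
Round 1 (k=19): L=49 R=136
Round 2 (k=41): L=136 R=254
Round 3 (k=17): L=254 R=109
Round 4 (k=10): L=109 R=183
Round 5 (k=26): L=183 R=240
Round 6 (k=38): L=240 R=16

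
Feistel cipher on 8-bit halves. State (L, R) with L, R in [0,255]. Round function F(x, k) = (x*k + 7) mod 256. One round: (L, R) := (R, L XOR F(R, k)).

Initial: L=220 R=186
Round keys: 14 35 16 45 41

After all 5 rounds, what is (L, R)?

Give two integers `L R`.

Answer: 97 152

Derivation:
Round 1 (k=14): L=186 R=239
Round 2 (k=35): L=239 R=14
Round 3 (k=16): L=14 R=8
Round 4 (k=45): L=8 R=97
Round 5 (k=41): L=97 R=152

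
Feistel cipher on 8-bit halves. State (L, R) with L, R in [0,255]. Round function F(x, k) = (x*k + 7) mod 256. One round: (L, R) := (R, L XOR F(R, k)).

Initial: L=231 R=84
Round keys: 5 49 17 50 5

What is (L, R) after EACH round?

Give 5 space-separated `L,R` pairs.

Round 1 (k=5): L=84 R=76
Round 2 (k=49): L=76 R=199
Round 3 (k=17): L=199 R=114
Round 4 (k=50): L=114 R=140
Round 5 (k=5): L=140 R=177

Answer: 84,76 76,199 199,114 114,140 140,177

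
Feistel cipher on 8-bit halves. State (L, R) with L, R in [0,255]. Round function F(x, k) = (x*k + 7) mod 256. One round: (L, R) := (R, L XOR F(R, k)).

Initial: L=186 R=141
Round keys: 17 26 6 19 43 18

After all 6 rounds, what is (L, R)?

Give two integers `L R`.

Answer: 234 227

Derivation:
Round 1 (k=17): L=141 R=222
Round 2 (k=26): L=222 R=30
Round 3 (k=6): L=30 R=101
Round 4 (k=19): L=101 R=152
Round 5 (k=43): L=152 R=234
Round 6 (k=18): L=234 R=227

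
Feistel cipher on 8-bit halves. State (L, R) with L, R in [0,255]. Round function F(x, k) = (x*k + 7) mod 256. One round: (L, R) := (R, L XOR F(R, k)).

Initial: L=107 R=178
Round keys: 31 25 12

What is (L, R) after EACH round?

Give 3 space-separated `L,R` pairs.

Round 1 (k=31): L=178 R=254
Round 2 (k=25): L=254 R=103
Round 3 (k=12): L=103 R=37

Answer: 178,254 254,103 103,37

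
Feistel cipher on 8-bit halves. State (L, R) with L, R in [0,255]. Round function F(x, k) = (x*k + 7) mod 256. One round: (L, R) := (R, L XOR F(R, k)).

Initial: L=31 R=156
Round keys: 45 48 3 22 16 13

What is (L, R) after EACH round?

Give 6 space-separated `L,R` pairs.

Round 1 (k=45): L=156 R=108
Round 2 (k=48): L=108 R=219
Round 3 (k=3): L=219 R=244
Round 4 (k=22): L=244 R=36
Round 5 (k=16): L=36 R=179
Round 6 (k=13): L=179 R=58

Answer: 156,108 108,219 219,244 244,36 36,179 179,58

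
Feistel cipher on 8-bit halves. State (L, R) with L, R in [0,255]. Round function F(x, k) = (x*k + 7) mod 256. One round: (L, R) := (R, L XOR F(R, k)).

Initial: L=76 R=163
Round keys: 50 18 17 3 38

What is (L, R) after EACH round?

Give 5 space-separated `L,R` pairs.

Round 1 (k=50): L=163 R=145
Round 2 (k=18): L=145 R=154
Round 3 (k=17): L=154 R=208
Round 4 (k=3): L=208 R=237
Round 5 (k=38): L=237 R=229

Answer: 163,145 145,154 154,208 208,237 237,229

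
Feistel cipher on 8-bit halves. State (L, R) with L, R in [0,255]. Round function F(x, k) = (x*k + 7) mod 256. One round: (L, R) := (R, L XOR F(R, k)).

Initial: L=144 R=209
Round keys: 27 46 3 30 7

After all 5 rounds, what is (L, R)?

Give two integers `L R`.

Round 1 (k=27): L=209 R=130
Round 2 (k=46): L=130 R=178
Round 3 (k=3): L=178 R=159
Round 4 (k=30): L=159 R=27
Round 5 (k=7): L=27 R=91

Answer: 27 91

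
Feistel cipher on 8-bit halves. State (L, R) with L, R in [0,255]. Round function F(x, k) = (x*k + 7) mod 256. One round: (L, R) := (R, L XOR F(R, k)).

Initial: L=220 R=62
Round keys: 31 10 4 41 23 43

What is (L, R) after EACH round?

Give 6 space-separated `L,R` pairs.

Round 1 (k=31): L=62 R=85
Round 2 (k=10): L=85 R=103
Round 3 (k=4): L=103 R=246
Round 4 (k=41): L=246 R=10
Round 5 (k=23): L=10 R=27
Round 6 (k=43): L=27 R=154

Answer: 62,85 85,103 103,246 246,10 10,27 27,154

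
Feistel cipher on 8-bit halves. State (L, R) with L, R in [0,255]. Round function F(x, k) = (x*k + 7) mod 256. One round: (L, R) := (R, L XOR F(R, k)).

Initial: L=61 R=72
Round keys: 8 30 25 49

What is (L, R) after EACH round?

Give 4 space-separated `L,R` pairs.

Round 1 (k=8): L=72 R=122
Round 2 (k=30): L=122 R=27
Round 3 (k=25): L=27 R=208
Round 4 (k=49): L=208 R=204

Answer: 72,122 122,27 27,208 208,204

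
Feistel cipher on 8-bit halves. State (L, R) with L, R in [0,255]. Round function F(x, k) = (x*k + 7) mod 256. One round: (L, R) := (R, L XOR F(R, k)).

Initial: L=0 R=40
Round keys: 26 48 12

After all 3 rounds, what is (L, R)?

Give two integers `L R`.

Round 1 (k=26): L=40 R=23
Round 2 (k=48): L=23 R=127
Round 3 (k=12): L=127 R=236

Answer: 127 236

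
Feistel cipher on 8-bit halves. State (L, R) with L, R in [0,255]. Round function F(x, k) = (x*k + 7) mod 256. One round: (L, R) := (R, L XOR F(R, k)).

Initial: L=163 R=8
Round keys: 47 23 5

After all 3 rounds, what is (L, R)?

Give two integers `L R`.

Answer: 195 10

Derivation:
Round 1 (k=47): L=8 R=220
Round 2 (k=23): L=220 R=195
Round 3 (k=5): L=195 R=10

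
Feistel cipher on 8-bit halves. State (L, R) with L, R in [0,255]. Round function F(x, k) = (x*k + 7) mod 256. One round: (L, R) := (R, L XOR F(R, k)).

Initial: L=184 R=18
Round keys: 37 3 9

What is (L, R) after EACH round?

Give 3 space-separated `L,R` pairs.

Answer: 18,25 25,64 64,94

Derivation:
Round 1 (k=37): L=18 R=25
Round 2 (k=3): L=25 R=64
Round 3 (k=9): L=64 R=94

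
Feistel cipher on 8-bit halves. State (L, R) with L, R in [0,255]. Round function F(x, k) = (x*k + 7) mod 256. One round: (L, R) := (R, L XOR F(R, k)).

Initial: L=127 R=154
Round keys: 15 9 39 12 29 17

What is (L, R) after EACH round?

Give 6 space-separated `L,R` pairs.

Round 1 (k=15): L=154 R=114
Round 2 (k=9): L=114 R=147
Round 3 (k=39): L=147 R=30
Round 4 (k=12): L=30 R=252
Round 5 (k=29): L=252 R=141
Round 6 (k=17): L=141 R=152

Answer: 154,114 114,147 147,30 30,252 252,141 141,152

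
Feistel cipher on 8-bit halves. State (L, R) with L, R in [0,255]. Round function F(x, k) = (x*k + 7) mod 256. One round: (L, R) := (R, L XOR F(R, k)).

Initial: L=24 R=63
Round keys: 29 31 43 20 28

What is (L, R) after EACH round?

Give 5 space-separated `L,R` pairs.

Answer: 63,50 50,42 42,39 39,57 57,100

Derivation:
Round 1 (k=29): L=63 R=50
Round 2 (k=31): L=50 R=42
Round 3 (k=43): L=42 R=39
Round 4 (k=20): L=39 R=57
Round 5 (k=28): L=57 R=100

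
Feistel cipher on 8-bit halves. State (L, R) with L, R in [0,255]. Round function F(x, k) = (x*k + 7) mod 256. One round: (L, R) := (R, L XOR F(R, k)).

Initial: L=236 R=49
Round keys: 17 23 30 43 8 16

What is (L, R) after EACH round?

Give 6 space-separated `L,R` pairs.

Round 1 (k=17): L=49 R=164
Round 2 (k=23): L=164 R=242
Round 3 (k=30): L=242 R=199
Round 4 (k=43): L=199 R=134
Round 5 (k=8): L=134 R=240
Round 6 (k=16): L=240 R=129

Answer: 49,164 164,242 242,199 199,134 134,240 240,129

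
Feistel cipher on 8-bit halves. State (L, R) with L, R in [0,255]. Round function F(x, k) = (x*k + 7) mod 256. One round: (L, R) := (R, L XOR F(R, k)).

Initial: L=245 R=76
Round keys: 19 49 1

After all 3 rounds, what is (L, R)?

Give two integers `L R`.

Round 1 (k=19): L=76 R=94
Round 2 (k=49): L=94 R=73
Round 3 (k=1): L=73 R=14

Answer: 73 14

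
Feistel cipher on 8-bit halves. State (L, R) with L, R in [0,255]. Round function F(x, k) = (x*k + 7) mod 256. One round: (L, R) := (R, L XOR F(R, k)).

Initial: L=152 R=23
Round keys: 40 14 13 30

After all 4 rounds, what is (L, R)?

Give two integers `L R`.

Round 1 (k=40): L=23 R=7
Round 2 (k=14): L=7 R=126
Round 3 (k=13): L=126 R=106
Round 4 (k=30): L=106 R=13

Answer: 106 13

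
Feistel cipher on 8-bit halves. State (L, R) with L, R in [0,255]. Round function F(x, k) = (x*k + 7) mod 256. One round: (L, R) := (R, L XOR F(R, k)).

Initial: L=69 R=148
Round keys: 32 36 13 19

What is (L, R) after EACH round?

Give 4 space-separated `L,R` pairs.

Round 1 (k=32): L=148 R=194
Round 2 (k=36): L=194 R=219
Round 3 (k=13): L=219 R=228
Round 4 (k=19): L=228 R=40

Answer: 148,194 194,219 219,228 228,40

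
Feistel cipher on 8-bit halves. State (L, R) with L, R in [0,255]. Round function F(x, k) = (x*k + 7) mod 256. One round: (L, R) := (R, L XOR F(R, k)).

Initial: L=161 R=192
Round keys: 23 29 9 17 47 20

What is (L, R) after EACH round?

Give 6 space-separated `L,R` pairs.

Round 1 (k=23): L=192 R=230
Round 2 (k=29): L=230 R=213
Round 3 (k=9): L=213 R=98
Round 4 (k=17): L=98 R=92
Round 5 (k=47): L=92 R=137
Round 6 (k=20): L=137 R=231

Answer: 192,230 230,213 213,98 98,92 92,137 137,231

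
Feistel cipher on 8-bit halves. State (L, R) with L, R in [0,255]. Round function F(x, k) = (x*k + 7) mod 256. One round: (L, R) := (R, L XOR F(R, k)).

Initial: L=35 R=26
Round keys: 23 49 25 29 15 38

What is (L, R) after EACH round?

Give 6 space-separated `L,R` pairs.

Round 1 (k=23): L=26 R=126
Round 2 (k=49): L=126 R=63
Round 3 (k=25): L=63 R=80
Round 4 (k=29): L=80 R=40
Round 5 (k=15): L=40 R=15
Round 6 (k=38): L=15 R=105

Answer: 26,126 126,63 63,80 80,40 40,15 15,105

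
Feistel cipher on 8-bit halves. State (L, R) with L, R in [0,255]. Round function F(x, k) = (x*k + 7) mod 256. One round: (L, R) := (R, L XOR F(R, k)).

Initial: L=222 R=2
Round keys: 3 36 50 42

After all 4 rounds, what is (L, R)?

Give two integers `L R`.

Round 1 (k=3): L=2 R=211
Round 2 (k=36): L=211 R=177
Round 3 (k=50): L=177 R=74
Round 4 (k=42): L=74 R=154

Answer: 74 154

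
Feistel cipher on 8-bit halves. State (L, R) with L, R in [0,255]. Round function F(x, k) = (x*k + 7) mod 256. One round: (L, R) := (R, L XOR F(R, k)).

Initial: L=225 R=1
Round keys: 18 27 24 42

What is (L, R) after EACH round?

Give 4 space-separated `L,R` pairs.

Round 1 (k=18): L=1 R=248
Round 2 (k=27): L=248 R=46
Round 3 (k=24): L=46 R=175
Round 4 (k=42): L=175 R=147

Answer: 1,248 248,46 46,175 175,147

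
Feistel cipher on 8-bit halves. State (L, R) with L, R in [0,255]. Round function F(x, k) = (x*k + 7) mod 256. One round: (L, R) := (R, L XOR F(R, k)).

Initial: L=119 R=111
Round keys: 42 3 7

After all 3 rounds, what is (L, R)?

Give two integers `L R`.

Round 1 (k=42): L=111 R=74
Round 2 (k=3): L=74 R=138
Round 3 (k=7): L=138 R=135

Answer: 138 135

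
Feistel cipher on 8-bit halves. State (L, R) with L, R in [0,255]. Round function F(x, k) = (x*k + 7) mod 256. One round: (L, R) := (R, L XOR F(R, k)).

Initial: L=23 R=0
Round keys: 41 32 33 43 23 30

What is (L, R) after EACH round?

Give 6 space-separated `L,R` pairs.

Answer: 0,16 16,7 7,254 254,182 182,159 159,31

Derivation:
Round 1 (k=41): L=0 R=16
Round 2 (k=32): L=16 R=7
Round 3 (k=33): L=7 R=254
Round 4 (k=43): L=254 R=182
Round 5 (k=23): L=182 R=159
Round 6 (k=30): L=159 R=31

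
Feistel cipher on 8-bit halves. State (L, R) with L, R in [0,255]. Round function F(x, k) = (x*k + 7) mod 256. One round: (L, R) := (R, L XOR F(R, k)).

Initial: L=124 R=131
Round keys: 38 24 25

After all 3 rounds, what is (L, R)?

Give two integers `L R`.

Answer: 252 166

Derivation:
Round 1 (k=38): L=131 R=5
Round 2 (k=24): L=5 R=252
Round 3 (k=25): L=252 R=166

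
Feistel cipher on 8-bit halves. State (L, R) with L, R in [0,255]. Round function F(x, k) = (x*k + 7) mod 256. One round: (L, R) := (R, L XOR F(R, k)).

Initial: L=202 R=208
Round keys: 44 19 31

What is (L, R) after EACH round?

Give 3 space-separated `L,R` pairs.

Round 1 (k=44): L=208 R=13
Round 2 (k=19): L=13 R=46
Round 3 (k=31): L=46 R=148

Answer: 208,13 13,46 46,148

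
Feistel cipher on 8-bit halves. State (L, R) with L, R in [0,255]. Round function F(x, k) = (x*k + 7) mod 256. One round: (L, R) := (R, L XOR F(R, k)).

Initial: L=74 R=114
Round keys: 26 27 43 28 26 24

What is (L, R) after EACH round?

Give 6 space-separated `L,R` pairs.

Answer: 114,209 209,96 96,246 246,143 143,123 123,0

Derivation:
Round 1 (k=26): L=114 R=209
Round 2 (k=27): L=209 R=96
Round 3 (k=43): L=96 R=246
Round 4 (k=28): L=246 R=143
Round 5 (k=26): L=143 R=123
Round 6 (k=24): L=123 R=0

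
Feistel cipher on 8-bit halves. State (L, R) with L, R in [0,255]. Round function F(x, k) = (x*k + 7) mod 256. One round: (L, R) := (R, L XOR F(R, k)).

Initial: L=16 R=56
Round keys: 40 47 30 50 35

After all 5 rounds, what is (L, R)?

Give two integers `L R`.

Answer: 63 228

Derivation:
Round 1 (k=40): L=56 R=215
Round 2 (k=47): L=215 R=184
Round 3 (k=30): L=184 R=64
Round 4 (k=50): L=64 R=63
Round 5 (k=35): L=63 R=228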